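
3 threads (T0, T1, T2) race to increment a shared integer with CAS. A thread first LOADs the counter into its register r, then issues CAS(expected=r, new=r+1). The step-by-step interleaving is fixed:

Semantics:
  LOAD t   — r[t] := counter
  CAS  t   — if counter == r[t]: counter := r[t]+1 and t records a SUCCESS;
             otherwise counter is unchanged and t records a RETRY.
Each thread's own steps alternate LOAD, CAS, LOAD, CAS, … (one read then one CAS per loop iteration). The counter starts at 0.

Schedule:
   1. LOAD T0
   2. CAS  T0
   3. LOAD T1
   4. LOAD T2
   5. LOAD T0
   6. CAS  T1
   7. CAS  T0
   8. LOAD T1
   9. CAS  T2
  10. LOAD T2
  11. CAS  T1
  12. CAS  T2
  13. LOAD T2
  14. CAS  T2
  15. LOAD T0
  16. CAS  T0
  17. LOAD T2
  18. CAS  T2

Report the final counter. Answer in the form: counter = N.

counter = 6

T0 LOAD — after: cnt=0, r=0 — load
T0 CAS — after: cnt=1, r=0 — ok
T1 LOAD — after: cnt=1, r=1 — load
T2 LOAD — after: cnt=1, r=1 — load
T0 LOAD — after: cnt=1, r=1 — load
T1 CAS — after: cnt=2, r=1 — ok
T0 CAS — after: cnt=2, r=1 — retry
T1 LOAD — after: cnt=2, r=2 — load
T2 CAS — after: cnt=2, r=1 — retry
T2 LOAD — after: cnt=2, r=2 — load
T1 CAS — after: cnt=3, r=2 — ok
T2 CAS — after: cnt=3, r=2 — retry
T2 LOAD — after: cnt=3, r=3 — load
T2 CAS — after: cnt=4, r=3 — ok
T0 LOAD — after: cnt=4, r=4 — load
T0 CAS — after: cnt=5, r=4 — ok
T2 LOAD — after: cnt=5, r=5 — load
T2 CAS — after: cnt=6, r=5 — ok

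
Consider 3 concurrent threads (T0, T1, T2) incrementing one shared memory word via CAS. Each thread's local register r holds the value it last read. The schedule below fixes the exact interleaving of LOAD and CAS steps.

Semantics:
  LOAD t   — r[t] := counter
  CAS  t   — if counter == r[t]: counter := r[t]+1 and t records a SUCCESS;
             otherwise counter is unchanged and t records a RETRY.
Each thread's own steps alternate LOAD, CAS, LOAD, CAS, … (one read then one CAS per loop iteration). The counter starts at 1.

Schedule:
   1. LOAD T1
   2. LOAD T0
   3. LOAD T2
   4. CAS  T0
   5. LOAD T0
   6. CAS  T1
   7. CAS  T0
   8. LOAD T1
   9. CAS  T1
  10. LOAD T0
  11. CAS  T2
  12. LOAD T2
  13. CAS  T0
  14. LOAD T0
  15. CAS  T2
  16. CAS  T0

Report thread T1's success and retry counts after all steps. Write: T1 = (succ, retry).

T1 LOAD — after: cnt=1, r=1 — load
T0 LOAD — after: cnt=1, r=1 — load
T2 LOAD — after: cnt=1, r=1 — load
T0 CAS — after: cnt=2, r=1 — ok
T0 LOAD — after: cnt=2, r=2 — load
T1 CAS — after: cnt=2, r=1 — retry
T0 CAS — after: cnt=3, r=2 — ok
T1 LOAD — after: cnt=3, r=3 — load
T1 CAS — after: cnt=4, r=3 — ok
T0 LOAD — after: cnt=4, r=4 — load
T2 CAS — after: cnt=4, r=1 — retry
T2 LOAD — after: cnt=4, r=4 — load
T0 CAS — after: cnt=5, r=4 — ok
T0 LOAD — after: cnt=5, r=5 — load
T2 CAS — after: cnt=5, r=4 — retry
T0 CAS — after: cnt=6, r=5 — ok

T1 = (1, 1)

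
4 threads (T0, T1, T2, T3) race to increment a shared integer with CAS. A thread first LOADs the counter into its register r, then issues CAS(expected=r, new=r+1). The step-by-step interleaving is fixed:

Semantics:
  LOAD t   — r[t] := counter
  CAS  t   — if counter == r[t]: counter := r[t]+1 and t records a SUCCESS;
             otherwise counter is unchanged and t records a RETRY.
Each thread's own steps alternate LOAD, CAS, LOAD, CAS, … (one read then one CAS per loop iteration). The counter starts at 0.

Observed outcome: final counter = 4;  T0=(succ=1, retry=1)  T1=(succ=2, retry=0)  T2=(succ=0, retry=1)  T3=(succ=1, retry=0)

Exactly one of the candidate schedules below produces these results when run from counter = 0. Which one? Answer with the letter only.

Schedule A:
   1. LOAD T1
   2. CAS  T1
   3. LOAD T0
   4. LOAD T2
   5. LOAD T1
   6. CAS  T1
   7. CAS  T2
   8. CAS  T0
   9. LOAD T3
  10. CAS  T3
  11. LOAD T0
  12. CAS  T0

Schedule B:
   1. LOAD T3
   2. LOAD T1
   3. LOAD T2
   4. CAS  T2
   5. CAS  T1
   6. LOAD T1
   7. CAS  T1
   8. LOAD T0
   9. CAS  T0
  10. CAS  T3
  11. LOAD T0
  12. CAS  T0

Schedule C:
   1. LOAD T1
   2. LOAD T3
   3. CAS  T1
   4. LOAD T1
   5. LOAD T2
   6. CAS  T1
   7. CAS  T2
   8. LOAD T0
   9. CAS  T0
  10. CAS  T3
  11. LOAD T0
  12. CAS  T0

Simulating candidate A:
T1 LOAD — after: cnt=0, r=0 — load
T1 CAS — after: cnt=1, r=0 — ok
T0 LOAD — after: cnt=1, r=1 — load
T2 LOAD — after: cnt=1, r=1 — load
T1 LOAD — after: cnt=1, r=1 — load
T1 CAS — after: cnt=2, r=1 — ok
T2 CAS — after: cnt=2, r=1 — retry
T0 CAS — after: cnt=2, r=1 — retry
T3 LOAD — after: cnt=2, r=2 — load
T3 CAS — after: cnt=3, r=2 — ok
T0 LOAD — after: cnt=3, r=3 — load
T0 CAS — after: cnt=4, r=3 — ok

A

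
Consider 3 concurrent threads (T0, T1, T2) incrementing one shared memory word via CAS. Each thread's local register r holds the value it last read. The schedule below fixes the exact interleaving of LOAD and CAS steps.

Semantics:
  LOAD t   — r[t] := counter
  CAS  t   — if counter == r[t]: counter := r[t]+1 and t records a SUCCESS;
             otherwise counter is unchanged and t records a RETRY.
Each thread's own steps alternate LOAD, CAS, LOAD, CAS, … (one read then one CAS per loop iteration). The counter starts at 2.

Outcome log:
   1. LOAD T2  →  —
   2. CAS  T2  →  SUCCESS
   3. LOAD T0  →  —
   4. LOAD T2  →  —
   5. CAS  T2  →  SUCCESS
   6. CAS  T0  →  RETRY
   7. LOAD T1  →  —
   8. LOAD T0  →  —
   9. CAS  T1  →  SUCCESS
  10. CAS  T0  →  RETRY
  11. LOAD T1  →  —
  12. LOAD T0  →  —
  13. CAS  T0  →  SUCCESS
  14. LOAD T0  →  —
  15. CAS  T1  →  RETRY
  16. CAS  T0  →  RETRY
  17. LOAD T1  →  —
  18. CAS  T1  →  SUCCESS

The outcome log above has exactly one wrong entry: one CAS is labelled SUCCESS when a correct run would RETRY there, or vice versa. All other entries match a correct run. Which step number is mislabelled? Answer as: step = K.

step = 16

Reference trace:
1. LOAD T2 → mem=2 r[T2]=2 [LOAD]
2. CAS T2 → mem=3 r[T2]=2 [OK]
3. LOAD T0 → mem=3 r[T0]=3 [LOAD]
4. LOAD T2 → mem=3 r[T2]=3 [LOAD]
5. CAS T2 → mem=4 r[T2]=3 [OK]
6. CAS T0 → mem=4 r[T0]=3 [RETRY]
7. LOAD T1 → mem=4 r[T1]=4 [LOAD]
8. LOAD T0 → mem=4 r[T0]=4 [LOAD]
9. CAS T1 → mem=5 r[T1]=4 [OK]
10. CAS T0 → mem=5 r[T0]=4 [RETRY]
11. LOAD T1 → mem=5 r[T1]=5 [LOAD]
12. LOAD T0 → mem=5 r[T0]=5 [LOAD]
13. CAS T0 → mem=6 r[T0]=5 [OK]
14. LOAD T0 → mem=6 r[T0]=6 [LOAD]
15. CAS T1 → mem=6 r[T1]=5 [RETRY]
16. CAS T0 → mem=7 r[T0]=6 [OK]
17. LOAD T1 → mem=7 r[T1]=7 [LOAD]
18. CAS T1 → mem=8 r[T1]=7 [OK]
Log disagrees first at step 16.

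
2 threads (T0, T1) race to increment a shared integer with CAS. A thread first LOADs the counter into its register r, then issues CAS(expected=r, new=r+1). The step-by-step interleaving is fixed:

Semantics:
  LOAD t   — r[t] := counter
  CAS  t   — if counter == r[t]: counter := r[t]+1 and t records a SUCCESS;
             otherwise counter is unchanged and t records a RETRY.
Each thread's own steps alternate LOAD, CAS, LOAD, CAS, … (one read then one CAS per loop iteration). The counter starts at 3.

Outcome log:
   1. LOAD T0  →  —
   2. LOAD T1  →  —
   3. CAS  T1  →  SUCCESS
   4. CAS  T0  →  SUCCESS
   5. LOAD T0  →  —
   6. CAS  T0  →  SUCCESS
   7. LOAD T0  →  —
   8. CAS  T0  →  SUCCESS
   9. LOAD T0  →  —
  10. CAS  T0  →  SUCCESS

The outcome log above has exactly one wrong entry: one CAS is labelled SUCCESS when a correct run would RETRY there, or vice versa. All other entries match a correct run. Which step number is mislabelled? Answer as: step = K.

step = 4

Reference trace:
[1] T0.load  rd  (counter 3, T0.r 3)
[2] T1.load  rd  (counter 3, T1.r 3)
[3] T1.cas  hit  (counter 4, T1.r 3)
[4] T0.cas  miss  (counter 4, T0.r 3)
[5] T0.load  rd  (counter 4, T0.r 4)
[6] T0.cas  hit  (counter 5, T0.r 4)
[7] T0.load  rd  (counter 5, T0.r 5)
[8] T0.cas  hit  (counter 6, T0.r 5)
[9] T0.load  rd  (counter 6, T0.r 6)
[10] T0.cas  hit  (counter 7, T0.r 6)
Mismatch at 4.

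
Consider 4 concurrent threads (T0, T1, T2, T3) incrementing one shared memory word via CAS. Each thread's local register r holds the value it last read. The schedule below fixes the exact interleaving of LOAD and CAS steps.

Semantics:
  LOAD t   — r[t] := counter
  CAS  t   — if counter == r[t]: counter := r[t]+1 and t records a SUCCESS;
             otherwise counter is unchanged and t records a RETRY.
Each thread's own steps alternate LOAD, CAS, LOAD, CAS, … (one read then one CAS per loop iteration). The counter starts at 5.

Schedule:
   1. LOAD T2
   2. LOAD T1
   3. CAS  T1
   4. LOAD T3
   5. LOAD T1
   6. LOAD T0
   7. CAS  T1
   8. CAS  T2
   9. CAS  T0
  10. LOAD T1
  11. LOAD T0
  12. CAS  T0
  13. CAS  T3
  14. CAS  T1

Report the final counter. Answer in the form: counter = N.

step 1: T2 LOAD ⇒ load; ctr=5 reg=5
step 2: T1 LOAD ⇒ load; ctr=5 reg=5
step 3: T1 CAS ⇒ ok; ctr=6 reg=5
step 4: T3 LOAD ⇒ load; ctr=6 reg=6
step 5: T1 LOAD ⇒ load; ctr=6 reg=6
step 6: T0 LOAD ⇒ load; ctr=6 reg=6
step 7: T1 CAS ⇒ ok; ctr=7 reg=6
step 8: T2 CAS ⇒ retry; ctr=7 reg=5
step 9: T0 CAS ⇒ retry; ctr=7 reg=6
step 10: T1 LOAD ⇒ load; ctr=7 reg=7
step 11: T0 LOAD ⇒ load; ctr=7 reg=7
step 12: T0 CAS ⇒ ok; ctr=8 reg=7
step 13: T3 CAS ⇒ retry; ctr=8 reg=6
step 14: T1 CAS ⇒ retry; ctr=8 reg=7

counter = 8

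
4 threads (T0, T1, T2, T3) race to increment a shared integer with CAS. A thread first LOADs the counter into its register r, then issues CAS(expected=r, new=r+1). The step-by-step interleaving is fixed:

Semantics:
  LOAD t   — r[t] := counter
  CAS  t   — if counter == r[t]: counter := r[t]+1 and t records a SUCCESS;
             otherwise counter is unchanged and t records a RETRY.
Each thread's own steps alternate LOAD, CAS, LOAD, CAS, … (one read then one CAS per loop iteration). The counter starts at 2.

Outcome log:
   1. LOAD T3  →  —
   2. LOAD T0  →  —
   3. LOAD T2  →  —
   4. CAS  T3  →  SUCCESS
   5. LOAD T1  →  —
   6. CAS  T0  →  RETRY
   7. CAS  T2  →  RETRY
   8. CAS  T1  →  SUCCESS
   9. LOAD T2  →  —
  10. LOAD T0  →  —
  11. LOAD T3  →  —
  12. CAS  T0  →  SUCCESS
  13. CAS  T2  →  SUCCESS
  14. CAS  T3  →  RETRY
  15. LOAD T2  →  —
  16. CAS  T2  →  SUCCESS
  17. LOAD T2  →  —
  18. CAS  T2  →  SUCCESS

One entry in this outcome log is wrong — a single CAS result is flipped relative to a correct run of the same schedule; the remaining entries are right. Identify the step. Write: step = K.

step = 13

Correct run:
step 1: T3 LOAD ⇒ load; ctr=2 reg=2
step 2: T0 LOAD ⇒ load; ctr=2 reg=2
step 3: T2 LOAD ⇒ load; ctr=2 reg=2
step 4: T3 CAS ⇒ ok; ctr=3 reg=2
step 5: T1 LOAD ⇒ load; ctr=3 reg=3
step 6: T0 CAS ⇒ retry; ctr=3 reg=2
step 7: T2 CAS ⇒ retry; ctr=3 reg=2
step 8: T1 CAS ⇒ ok; ctr=4 reg=3
step 9: T2 LOAD ⇒ load; ctr=4 reg=4
step 10: T0 LOAD ⇒ load; ctr=4 reg=4
step 11: T3 LOAD ⇒ load; ctr=4 reg=4
step 12: T0 CAS ⇒ ok; ctr=5 reg=4
step 13: T2 CAS ⇒ retry; ctr=5 reg=4
step 14: T3 CAS ⇒ retry; ctr=5 reg=4
step 15: T2 LOAD ⇒ load; ctr=5 reg=5
step 16: T2 CAS ⇒ ok; ctr=6 reg=5
step 17: T2 LOAD ⇒ load; ctr=6 reg=6
step 18: T2 CAS ⇒ ok; ctr=7 reg=6
Log disagrees first at step 13.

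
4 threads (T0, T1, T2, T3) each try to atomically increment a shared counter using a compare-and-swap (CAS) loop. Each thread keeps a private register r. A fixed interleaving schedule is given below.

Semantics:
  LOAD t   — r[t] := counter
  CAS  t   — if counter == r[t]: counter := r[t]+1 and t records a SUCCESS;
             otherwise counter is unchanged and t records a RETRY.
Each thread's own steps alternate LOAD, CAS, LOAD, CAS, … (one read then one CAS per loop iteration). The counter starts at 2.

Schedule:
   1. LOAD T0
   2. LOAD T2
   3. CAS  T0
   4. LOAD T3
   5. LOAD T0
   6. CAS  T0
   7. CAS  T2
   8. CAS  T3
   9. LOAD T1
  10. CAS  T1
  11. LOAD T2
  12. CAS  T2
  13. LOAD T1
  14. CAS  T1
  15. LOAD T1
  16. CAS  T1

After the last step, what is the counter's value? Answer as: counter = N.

   1) LOAD T0:  M=2  r_T0=2
   2) LOAD T2:  M=2  r_T2=2
   3) CAS  T0:  M=3  r_T0=2 ✓
   4) LOAD T3:  M=3  r_T3=3
   5) LOAD T0:  M=3  r_T0=3
   6) CAS  T0:  M=4  r_T0=3 ✓
   7) CAS  T2:  M=4  r_T2=2 ✗
   8) CAS  T3:  M=4  r_T3=3 ✗
   9) LOAD T1:  M=4  r_T1=4
  10) CAS  T1:  M=5  r_T1=4 ✓
  11) LOAD T2:  M=5  r_T2=5
  12) CAS  T2:  M=6  r_T2=5 ✓
  13) LOAD T1:  M=6  r_T1=6
  14) CAS  T1:  M=7  r_T1=6 ✓
  15) LOAD T1:  M=7  r_T1=7
  16) CAS  T1:  M=8  r_T1=7 ✓

counter = 8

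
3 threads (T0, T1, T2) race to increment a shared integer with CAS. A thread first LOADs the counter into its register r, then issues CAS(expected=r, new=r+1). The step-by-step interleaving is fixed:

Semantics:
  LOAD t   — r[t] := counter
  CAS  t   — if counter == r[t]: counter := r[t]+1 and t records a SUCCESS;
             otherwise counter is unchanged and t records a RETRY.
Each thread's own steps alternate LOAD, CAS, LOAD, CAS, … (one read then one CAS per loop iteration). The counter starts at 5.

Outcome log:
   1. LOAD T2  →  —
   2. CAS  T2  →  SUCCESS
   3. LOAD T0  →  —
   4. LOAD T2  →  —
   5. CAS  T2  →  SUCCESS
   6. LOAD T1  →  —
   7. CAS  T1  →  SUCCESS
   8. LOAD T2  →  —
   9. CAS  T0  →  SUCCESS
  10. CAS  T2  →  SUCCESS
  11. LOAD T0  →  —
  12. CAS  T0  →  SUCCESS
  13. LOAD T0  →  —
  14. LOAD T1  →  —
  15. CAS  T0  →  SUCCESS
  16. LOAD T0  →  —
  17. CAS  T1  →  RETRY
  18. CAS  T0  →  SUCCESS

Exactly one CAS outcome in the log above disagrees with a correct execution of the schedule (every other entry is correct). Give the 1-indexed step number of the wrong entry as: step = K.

step = 9

Reference trace:
[1] T2.load  rd  (counter 5, T2.r 5)
[2] T2.cas  hit  (counter 6, T2.r 5)
[3] T0.load  rd  (counter 6, T0.r 6)
[4] T2.load  rd  (counter 6, T2.r 6)
[5] T2.cas  hit  (counter 7, T2.r 6)
[6] T1.load  rd  (counter 7, T1.r 7)
[7] T1.cas  hit  (counter 8, T1.r 7)
[8] T2.load  rd  (counter 8, T2.r 8)
[9] T0.cas  miss  (counter 8, T0.r 6)
[10] T2.cas  hit  (counter 9, T2.r 8)
[11] T0.load  rd  (counter 9, T0.r 9)
[12] T0.cas  hit  (counter 10, T0.r 9)
[13] T0.load  rd  (counter 10, T0.r 10)
[14] T1.load  rd  (counter 10, T1.r 10)
[15] T0.cas  hit  (counter 11, T0.r 10)
[16] T0.load  rd  (counter 11, T0.r 11)
[17] T1.cas  miss  (counter 11, T1.r 10)
[18] T0.cas  hit  (counter 12, T0.r 11)
Log disagrees first at step 9.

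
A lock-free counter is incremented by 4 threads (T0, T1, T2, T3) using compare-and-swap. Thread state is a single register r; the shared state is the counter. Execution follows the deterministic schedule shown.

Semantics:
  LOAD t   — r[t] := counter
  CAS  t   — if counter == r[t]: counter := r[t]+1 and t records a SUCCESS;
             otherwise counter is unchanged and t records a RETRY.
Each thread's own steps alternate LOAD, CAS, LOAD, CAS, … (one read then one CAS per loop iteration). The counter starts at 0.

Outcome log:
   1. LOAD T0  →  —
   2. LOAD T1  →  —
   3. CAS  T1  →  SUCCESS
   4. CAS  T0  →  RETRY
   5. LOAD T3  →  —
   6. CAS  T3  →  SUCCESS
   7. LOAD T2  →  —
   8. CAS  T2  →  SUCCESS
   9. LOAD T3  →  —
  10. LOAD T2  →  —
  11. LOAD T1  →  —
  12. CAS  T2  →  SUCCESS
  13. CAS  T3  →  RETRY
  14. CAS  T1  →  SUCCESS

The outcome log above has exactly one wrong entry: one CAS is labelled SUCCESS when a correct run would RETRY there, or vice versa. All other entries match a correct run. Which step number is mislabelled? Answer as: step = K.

step = 14

Re-executing:
step 1: T0 LOAD ⇒ load; ctr=0 reg=0
step 2: T1 LOAD ⇒ load; ctr=0 reg=0
step 3: T1 CAS ⇒ ok; ctr=1 reg=0
step 4: T0 CAS ⇒ retry; ctr=1 reg=0
step 5: T3 LOAD ⇒ load; ctr=1 reg=1
step 6: T3 CAS ⇒ ok; ctr=2 reg=1
step 7: T2 LOAD ⇒ load; ctr=2 reg=2
step 8: T2 CAS ⇒ ok; ctr=3 reg=2
step 9: T3 LOAD ⇒ load; ctr=3 reg=3
step 10: T2 LOAD ⇒ load; ctr=3 reg=3
step 11: T1 LOAD ⇒ load; ctr=3 reg=3
step 12: T2 CAS ⇒ ok; ctr=4 reg=3
step 13: T3 CAS ⇒ retry; ctr=4 reg=3
step 14: T1 CAS ⇒ retry; ctr=4 reg=3
Mismatch at 14.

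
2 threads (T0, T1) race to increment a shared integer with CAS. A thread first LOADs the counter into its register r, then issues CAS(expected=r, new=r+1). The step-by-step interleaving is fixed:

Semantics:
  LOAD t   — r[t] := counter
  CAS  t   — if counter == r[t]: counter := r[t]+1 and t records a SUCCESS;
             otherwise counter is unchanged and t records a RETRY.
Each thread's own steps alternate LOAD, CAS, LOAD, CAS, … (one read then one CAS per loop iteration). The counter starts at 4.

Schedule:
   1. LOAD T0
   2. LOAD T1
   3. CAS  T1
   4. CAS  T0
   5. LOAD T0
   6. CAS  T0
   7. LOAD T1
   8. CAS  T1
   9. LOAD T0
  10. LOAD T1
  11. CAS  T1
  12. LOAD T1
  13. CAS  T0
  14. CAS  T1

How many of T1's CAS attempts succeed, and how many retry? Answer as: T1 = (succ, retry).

T0 LOAD — after: cnt=4, r=4 — load
T1 LOAD — after: cnt=4, r=4 — load
T1 CAS — after: cnt=5, r=4 — ok
T0 CAS — after: cnt=5, r=4 — retry
T0 LOAD — after: cnt=5, r=5 — load
T0 CAS — after: cnt=6, r=5 — ok
T1 LOAD — after: cnt=6, r=6 — load
T1 CAS — after: cnt=7, r=6 — ok
T0 LOAD — after: cnt=7, r=7 — load
T1 LOAD — after: cnt=7, r=7 — load
T1 CAS — after: cnt=8, r=7 — ok
T1 LOAD — after: cnt=8, r=8 — load
T0 CAS — after: cnt=8, r=7 — retry
T1 CAS — after: cnt=9, r=8 — ok

T1 = (4, 0)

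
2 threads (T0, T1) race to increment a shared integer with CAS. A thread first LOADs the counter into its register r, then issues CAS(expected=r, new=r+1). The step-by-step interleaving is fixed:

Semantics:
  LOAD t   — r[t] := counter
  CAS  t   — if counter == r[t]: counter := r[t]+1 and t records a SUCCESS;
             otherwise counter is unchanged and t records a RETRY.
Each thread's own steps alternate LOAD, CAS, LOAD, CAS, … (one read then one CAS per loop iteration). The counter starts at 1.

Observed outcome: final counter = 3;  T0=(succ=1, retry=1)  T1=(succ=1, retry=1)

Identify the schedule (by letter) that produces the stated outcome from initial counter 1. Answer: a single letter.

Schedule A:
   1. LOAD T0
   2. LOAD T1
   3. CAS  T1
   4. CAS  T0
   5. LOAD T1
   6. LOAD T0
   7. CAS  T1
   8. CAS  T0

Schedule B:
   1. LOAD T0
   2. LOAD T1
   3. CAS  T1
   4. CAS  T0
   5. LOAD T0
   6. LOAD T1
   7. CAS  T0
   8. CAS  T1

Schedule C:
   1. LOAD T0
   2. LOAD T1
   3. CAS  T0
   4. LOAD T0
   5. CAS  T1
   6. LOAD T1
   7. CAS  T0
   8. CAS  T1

Simulating candidate B:
T0 LOAD — after: cnt=1, r=1 — load
T1 LOAD — after: cnt=1, r=1 — load
T1 CAS — after: cnt=2, r=1 — ok
T0 CAS — after: cnt=2, r=1 — retry
T0 LOAD — after: cnt=2, r=2 — load
T1 LOAD — after: cnt=2, r=2 — load
T0 CAS — after: cnt=3, r=2 — ok
T1 CAS — after: cnt=3, r=2 — retry

B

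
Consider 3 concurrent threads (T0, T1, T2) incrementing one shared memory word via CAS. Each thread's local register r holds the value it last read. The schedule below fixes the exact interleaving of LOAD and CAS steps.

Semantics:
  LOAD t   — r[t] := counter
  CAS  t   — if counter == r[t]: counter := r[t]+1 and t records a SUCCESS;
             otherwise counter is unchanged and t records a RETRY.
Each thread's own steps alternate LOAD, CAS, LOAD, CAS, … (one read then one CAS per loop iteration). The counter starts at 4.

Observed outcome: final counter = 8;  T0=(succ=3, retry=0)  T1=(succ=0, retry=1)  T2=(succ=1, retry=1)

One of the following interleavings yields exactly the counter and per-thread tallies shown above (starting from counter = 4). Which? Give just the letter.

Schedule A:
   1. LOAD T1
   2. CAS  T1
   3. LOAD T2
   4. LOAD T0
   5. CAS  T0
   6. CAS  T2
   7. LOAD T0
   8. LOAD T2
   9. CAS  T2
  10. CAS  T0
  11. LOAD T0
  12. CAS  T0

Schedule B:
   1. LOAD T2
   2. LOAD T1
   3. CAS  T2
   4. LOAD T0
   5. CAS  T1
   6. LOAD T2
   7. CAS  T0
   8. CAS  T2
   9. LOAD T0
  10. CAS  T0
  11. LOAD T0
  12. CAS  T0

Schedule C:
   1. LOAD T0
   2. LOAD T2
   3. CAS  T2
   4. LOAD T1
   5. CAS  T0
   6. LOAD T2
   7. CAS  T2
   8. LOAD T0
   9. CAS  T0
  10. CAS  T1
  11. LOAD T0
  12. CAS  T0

B

Run B:
[1] T2.load  rd  (counter 4, T2.r 4)
[2] T1.load  rd  (counter 4, T1.r 4)
[3] T2.cas  hit  (counter 5, T2.r 4)
[4] T0.load  rd  (counter 5, T0.r 5)
[5] T1.cas  miss  (counter 5, T1.r 4)
[6] T2.load  rd  (counter 5, T2.r 5)
[7] T0.cas  hit  (counter 6, T0.r 5)
[8] T2.cas  miss  (counter 6, T2.r 5)
[9] T0.load  rd  (counter 6, T0.r 6)
[10] T0.cas  hit  (counter 7, T0.r 6)
[11] T0.load  rd  (counter 7, T0.r 7)
[12] T0.cas  hit  (counter 8, T0.r 7)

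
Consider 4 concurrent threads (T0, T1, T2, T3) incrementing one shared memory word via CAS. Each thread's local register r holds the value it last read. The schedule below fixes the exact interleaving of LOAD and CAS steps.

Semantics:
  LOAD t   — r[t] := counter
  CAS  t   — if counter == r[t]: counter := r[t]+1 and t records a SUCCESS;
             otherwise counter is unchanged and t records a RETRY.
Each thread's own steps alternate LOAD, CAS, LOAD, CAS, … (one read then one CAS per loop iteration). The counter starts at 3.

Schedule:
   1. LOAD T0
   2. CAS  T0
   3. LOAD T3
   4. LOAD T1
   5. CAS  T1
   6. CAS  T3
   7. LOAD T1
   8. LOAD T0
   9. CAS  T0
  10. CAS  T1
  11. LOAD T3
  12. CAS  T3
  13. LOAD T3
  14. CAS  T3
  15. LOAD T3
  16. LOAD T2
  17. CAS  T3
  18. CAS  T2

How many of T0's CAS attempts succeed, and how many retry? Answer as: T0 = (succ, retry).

step 1: T0 LOAD ⇒ load; ctr=3 reg=3
step 2: T0 CAS ⇒ ok; ctr=4 reg=3
step 3: T3 LOAD ⇒ load; ctr=4 reg=4
step 4: T1 LOAD ⇒ load; ctr=4 reg=4
step 5: T1 CAS ⇒ ok; ctr=5 reg=4
step 6: T3 CAS ⇒ retry; ctr=5 reg=4
step 7: T1 LOAD ⇒ load; ctr=5 reg=5
step 8: T0 LOAD ⇒ load; ctr=5 reg=5
step 9: T0 CAS ⇒ ok; ctr=6 reg=5
step 10: T1 CAS ⇒ retry; ctr=6 reg=5
step 11: T3 LOAD ⇒ load; ctr=6 reg=6
step 12: T3 CAS ⇒ ok; ctr=7 reg=6
step 13: T3 LOAD ⇒ load; ctr=7 reg=7
step 14: T3 CAS ⇒ ok; ctr=8 reg=7
step 15: T3 LOAD ⇒ load; ctr=8 reg=8
step 16: T2 LOAD ⇒ load; ctr=8 reg=8
step 17: T3 CAS ⇒ ok; ctr=9 reg=8
step 18: T2 CAS ⇒ retry; ctr=9 reg=8

T0 = (2, 0)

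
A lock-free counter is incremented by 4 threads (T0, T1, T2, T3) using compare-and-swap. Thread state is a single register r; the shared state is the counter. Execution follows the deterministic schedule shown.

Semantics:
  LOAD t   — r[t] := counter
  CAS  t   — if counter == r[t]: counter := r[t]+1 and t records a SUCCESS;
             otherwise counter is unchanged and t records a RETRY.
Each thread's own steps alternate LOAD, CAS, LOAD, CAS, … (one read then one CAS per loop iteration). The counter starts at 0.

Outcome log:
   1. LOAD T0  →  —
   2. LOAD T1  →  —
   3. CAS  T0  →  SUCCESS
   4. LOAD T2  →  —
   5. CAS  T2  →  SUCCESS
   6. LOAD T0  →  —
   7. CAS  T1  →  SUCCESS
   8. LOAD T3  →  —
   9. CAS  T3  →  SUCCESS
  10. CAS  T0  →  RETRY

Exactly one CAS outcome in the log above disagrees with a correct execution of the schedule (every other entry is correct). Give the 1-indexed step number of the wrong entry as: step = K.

step = 7

Re-executing:
[1] T0.load  rd  (counter 0, T0.r 0)
[2] T1.load  rd  (counter 0, T1.r 0)
[3] T0.cas  hit  (counter 1, T0.r 0)
[4] T2.load  rd  (counter 1, T2.r 1)
[5] T2.cas  hit  (counter 2, T2.r 1)
[6] T0.load  rd  (counter 2, T0.r 2)
[7] T1.cas  miss  (counter 2, T1.r 0)
[8] T3.load  rd  (counter 2, T3.r 2)
[9] T3.cas  hit  (counter 3, T3.r 2)
[10] T0.cas  miss  (counter 3, T0.r 2)
Flip is step 7.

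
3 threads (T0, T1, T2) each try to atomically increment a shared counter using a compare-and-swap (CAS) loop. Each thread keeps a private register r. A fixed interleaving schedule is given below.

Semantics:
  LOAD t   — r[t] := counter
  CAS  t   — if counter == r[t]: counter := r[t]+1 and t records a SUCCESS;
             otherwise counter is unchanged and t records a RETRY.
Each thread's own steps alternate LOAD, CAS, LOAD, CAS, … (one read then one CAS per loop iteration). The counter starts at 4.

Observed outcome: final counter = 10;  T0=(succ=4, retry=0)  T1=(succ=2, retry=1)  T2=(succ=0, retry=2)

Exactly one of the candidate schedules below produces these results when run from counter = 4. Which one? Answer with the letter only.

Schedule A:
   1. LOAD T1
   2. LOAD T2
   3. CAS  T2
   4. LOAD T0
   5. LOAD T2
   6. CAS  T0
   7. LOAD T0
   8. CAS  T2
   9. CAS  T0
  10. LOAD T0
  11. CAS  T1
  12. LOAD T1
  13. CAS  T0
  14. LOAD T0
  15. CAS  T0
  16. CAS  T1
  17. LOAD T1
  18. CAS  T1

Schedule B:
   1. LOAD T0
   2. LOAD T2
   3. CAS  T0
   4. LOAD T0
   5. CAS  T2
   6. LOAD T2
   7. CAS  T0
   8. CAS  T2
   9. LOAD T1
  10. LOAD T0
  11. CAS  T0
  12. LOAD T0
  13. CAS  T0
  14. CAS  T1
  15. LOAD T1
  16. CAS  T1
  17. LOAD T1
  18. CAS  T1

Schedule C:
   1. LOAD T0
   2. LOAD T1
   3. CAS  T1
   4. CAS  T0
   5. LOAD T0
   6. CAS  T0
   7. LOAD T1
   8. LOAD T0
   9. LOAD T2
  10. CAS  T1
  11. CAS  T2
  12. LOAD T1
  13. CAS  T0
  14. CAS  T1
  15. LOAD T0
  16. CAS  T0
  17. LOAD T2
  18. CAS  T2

B

Run B:
T0 LOAD — after: cnt=4, r=4 — load
T2 LOAD — after: cnt=4, r=4 — load
T0 CAS — after: cnt=5, r=4 — ok
T0 LOAD — after: cnt=5, r=5 — load
T2 CAS — after: cnt=5, r=4 — retry
T2 LOAD — after: cnt=5, r=5 — load
T0 CAS — after: cnt=6, r=5 — ok
T2 CAS — after: cnt=6, r=5 — retry
T1 LOAD — after: cnt=6, r=6 — load
T0 LOAD — after: cnt=6, r=6 — load
T0 CAS — after: cnt=7, r=6 — ok
T0 LOAD — after: cnt=7, r=7 — load
T0 CAS — after: cnt=8, r=7 — ok
T1 CAS — after: cnt=8, r=6 — retry
T1 LOAD — after: cnt=8, r=8 — load
T1 CAS — after: cnt=9, r=8 — ok
T1 LOAD — after: cnt=9, r=9 — load
T1 CAS — after: cnt=10, r=9 — ok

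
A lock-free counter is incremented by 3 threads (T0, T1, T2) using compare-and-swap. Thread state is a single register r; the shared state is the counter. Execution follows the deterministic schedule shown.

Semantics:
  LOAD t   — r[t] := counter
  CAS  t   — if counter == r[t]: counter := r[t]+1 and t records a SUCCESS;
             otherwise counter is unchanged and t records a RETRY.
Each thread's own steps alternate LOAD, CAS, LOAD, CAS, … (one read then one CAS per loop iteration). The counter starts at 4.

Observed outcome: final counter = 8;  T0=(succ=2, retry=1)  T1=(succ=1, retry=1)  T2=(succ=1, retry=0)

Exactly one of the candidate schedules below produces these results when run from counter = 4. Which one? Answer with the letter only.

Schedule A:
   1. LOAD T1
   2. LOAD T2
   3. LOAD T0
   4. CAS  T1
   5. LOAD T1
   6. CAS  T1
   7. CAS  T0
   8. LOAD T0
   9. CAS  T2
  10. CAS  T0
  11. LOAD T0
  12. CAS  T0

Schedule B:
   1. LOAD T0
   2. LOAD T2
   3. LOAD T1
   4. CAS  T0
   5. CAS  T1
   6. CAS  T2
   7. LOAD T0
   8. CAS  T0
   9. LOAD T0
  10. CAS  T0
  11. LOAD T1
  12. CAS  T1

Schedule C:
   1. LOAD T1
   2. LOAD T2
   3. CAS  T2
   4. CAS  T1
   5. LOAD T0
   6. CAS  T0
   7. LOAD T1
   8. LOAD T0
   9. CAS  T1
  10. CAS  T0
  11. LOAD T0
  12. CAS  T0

Simulating candidate C:
#1 T1 reads 4
#2 T2 reads 4
#3 T2 CAS(4→5) writes; counter now 5
#4 T1 CAS(4→5) fails; counter now 5
#5 T0 reads 5
#6 T0 CAS(5→6) writes; counter now 6
#7 T1 reads 6
#8 T0 reads 6
#9 T1 CAS(6→7) writes; counter now 7
#10 T0 CAS(6→7) fails; counter now 7
#11 T0 reads 7
#12 T0 CAS(7→8) writes; counter now 8

C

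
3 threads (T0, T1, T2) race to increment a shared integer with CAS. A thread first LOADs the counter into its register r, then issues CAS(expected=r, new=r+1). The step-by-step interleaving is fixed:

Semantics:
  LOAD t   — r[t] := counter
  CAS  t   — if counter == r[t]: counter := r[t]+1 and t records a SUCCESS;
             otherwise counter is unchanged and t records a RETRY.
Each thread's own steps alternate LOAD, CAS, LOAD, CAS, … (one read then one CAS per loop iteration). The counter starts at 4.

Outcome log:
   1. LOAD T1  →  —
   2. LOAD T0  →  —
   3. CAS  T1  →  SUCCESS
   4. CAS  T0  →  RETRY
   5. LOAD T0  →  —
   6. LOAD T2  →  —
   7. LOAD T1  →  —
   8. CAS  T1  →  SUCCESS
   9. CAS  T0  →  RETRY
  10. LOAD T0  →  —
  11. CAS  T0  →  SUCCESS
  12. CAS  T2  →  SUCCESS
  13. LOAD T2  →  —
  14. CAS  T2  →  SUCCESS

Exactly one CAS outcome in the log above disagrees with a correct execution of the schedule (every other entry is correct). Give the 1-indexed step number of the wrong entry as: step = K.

Correct run:
[1] T1.load  rd  (counter 4, T1.r 4)
[2] T0.load  rd  (counter 4, T0.r 4)
[3] T1.cas  hit  (counter 5, T1.r 4)
[4] T0.cas  miss  (counter 5, T0.r 4)
[5] T0.load  rd  (counter 5, T0.r 5)
[6] T2.load  rd  (counter 5, T2.r 5)
[7] T1.load  rd  (counter 5, T1.r 5)
[8] T1.cas  hit  (counter 6, T1.r 5)
[9] T0.cas  miss  (counter 6, T0.r 5)
[10] T0.load  rd  (counter 6, T0.r 6)
[11] T0.cas  hit  (counter 7, T0.r 6)
[12] T2.cas  miss  (counter 7, T2.r 5)
[13] T2.load  rd  (counter 7, T2.r 7)
[14] T2.cas  hit  (counter 8, T2.r 7)
Flip is step 12.

step = 12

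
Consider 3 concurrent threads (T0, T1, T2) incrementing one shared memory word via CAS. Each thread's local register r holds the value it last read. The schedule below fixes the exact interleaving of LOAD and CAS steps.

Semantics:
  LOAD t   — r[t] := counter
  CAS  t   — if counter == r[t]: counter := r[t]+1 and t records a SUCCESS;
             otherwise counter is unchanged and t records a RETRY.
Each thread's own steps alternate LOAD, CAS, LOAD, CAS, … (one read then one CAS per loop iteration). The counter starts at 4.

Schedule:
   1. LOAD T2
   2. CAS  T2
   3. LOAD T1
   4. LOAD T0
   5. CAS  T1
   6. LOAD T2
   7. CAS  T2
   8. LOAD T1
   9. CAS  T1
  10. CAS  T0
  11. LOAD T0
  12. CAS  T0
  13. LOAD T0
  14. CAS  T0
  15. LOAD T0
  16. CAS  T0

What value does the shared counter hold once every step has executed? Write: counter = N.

T2 LOAD — after: cnt=4, r=4 — load
T2 CAS — after: cnt=5, r=4 — ok
T1 LOAD — after: cnt=5, r=5 — load
T0 LOAD — after: cnt=5, r=5 — load
T1 CAS — after: cnt=6, r=5 — ok
T2 LOAD — after: cnt=6, r=6 — load
T2 CAS — after: cnt=7, r=6 — ok
T1 LOAD — after: cnt=7, r=7 — load
T1 CAS — after: cnt=8, r=7 — ok
T0 CAS — after: cnt=8, r=5 — retry
T0 LOAD — after: cnt=8, r=8 — load
T0 CAS — after: cnt=9, r=8 — ok
T0 LOAD — after: cnt=9, r=9 — load
T0 CAS — after: cnt=10, r=9 — ok
T0 LOAD — after: cnt=10, r=10 — load
T0 CAS — after: cnt=11, r=10 — ok

counter = 11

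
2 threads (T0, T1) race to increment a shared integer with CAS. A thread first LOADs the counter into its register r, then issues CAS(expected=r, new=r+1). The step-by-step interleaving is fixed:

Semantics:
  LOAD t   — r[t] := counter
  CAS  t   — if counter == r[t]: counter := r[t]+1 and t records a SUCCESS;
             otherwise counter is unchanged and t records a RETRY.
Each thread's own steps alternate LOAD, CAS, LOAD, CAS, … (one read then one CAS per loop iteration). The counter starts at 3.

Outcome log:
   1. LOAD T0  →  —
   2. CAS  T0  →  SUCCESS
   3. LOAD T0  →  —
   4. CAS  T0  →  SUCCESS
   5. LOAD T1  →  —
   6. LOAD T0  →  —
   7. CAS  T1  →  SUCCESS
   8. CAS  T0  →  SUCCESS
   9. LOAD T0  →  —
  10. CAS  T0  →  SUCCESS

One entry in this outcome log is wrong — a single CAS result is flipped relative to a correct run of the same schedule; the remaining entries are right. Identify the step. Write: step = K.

step = 8

Re-executing:
step 1: T0 LOAD ⇒ load; ctr=3 reg=3
step 2: T0 CAS ⇒ ok; ctr=4 reg=3
step 3: T0 LOAD ⇒ load; ctr=4 reg=4
step 4: T0 CAS ⇒ ok; ctr=5 reg=4
step 5: T1 LOAD ⇒ load; ctr=5 reg=5
step 6: T0 LOAD ⇒ load; ctr=5 reg=5
step 7: T1 CAS ⇒ ok; ctr=6 reg=5
step 8: T0 CAS ⇒ retry; ctr=6 reg=5
step 9: T0 LOAD ⇒ load; ctr=6 reg=6
step 10: T0 CAS ⇒ ok; ctr=7 reg=6
Mismatch at 8.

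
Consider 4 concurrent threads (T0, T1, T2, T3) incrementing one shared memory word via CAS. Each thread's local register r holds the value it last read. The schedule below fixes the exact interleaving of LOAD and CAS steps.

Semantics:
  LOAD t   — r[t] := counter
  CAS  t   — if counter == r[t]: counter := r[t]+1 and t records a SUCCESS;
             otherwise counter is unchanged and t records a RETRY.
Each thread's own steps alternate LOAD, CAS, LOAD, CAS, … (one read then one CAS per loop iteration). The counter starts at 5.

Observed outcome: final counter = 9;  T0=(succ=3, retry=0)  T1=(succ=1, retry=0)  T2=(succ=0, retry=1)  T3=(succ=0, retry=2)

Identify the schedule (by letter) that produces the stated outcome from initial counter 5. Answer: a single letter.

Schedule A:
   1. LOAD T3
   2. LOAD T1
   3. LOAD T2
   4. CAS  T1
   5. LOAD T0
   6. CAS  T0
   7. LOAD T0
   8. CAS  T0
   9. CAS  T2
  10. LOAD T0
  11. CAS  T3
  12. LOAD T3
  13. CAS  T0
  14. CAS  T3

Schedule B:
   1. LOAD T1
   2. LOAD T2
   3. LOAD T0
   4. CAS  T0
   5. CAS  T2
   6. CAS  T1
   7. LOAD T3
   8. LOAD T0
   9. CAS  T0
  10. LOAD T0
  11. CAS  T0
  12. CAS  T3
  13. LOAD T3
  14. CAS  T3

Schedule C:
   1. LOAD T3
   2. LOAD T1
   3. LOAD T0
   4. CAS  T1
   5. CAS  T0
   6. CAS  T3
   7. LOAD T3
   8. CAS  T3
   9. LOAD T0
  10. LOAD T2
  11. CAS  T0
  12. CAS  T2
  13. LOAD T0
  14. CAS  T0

Simulating candidate A:
step 1: T3 LOAD ⇒ load; ctr=5 reg=5
step 2: T1 LOAD ⇒ load; ctr=5 reg=5
step 3: T2 LOAD ⇒ load; ctr=5 reg=5
step 4: T1 CAS ⇒ ok; ctr=6 reg=5
step 5: T0 LOAD ⇒ load; ctr=6 reg=6
step 6: T0 CAS ⇒ ok; ctr=7 reg=6
step 7: T0 LOAD ⇒ load; ctr=7 reg=7
step 8: T0 CAS ⇒ ok; ctr=8 reg=7
step 9: T2 CAS ⇒ retry; ctr=8 reg=5
step 10: T0 LOAD ⇒ load; ctr=8 reg=8
step 11: T3 CAS ⇒ retry; ctr=8 reg=5
step 12: T3 LOAD ⇒ load; ctr=8 reg=8
step 13: T0 CAS ⇒ ok; ctr=9 reg=8
step 14: T3 CAS ⇒ retry; ctr=9 reg=8

A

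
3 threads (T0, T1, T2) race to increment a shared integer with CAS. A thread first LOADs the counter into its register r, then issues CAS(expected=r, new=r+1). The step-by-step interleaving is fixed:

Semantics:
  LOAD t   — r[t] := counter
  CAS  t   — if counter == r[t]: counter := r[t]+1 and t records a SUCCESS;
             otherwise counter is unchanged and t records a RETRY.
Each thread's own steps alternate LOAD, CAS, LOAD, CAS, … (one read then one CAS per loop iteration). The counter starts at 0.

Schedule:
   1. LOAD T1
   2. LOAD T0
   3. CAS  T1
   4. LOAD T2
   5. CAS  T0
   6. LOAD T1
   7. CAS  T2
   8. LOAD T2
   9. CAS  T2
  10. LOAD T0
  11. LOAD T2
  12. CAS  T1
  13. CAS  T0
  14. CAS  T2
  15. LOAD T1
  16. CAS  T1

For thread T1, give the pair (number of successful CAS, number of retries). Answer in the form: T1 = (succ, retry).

T1 = (2, 1)

[1] T1.load  rd  (counter 0, T1.r 0)
[2] T0.load  rd  (counter 0, T0.r 0)
[3] T1.cas  hit  (counter 1, T1.r 0)
[4] T2.load  rd  (counter 1, T2.r 1)
[5] T0.cas  miss  (counter 1, T0.r 0)
[6] T1.load  rd  (counter 1, T1.r 1)
[7] T2.cas  hit  (counter 2, T2.r 1)
[8] T2.load  rd  (counter 2, T2.r 2)
[9] T2.cas  hit  (counter 3, T2.r 2)
[10] T0.load  rd  (counter 3, T0.r 3)
[11] T2.load  rd  (counter 3, T2.r 3)
[12] T1.cas  miss  (counter 3, T1.r 1)
[13] T0.cas  hit  (counter 4, T0.r 3)
[14] T2.cas  miss  (counter 4, T2.r 3)
[15] T1.load  rd  (counter 4, T1.r 4)
[16] T1.cas  hit  (counter 5, T1.r 4)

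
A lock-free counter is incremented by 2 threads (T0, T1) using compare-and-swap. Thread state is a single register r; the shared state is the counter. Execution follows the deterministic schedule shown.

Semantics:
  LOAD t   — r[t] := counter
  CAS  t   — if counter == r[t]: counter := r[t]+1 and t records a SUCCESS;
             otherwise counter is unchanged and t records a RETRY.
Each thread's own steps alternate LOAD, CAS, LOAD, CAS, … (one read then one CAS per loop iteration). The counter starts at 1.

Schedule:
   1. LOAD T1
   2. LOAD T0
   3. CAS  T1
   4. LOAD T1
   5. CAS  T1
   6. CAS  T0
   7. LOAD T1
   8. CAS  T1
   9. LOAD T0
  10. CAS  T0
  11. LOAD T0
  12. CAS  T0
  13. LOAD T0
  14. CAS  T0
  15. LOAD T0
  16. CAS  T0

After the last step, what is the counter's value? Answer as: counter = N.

counter = 8

#1 T1 reads 1
#2 T0 reads 1
#3 T1 CAS(1→2) writes; counter now 2
#4 T1 reads 2
#5 T1 CAS(2→3) writes; counter now 3
#6 T0 CAS(1→2) fails; counter now 3
#7 T1 reads 3
#8 T1 CAS(3→4) writes; counter now 4
#9 T0 reads 4
#10 T0 CAS(4→5) writes; counter now 5
#11 T0 reads 5
#12 T0 CAS(5→6) writes; counter now 6
#13 T0 reads 6
#14 T0 CAS(6→7) writes; counter now 7
#15 T0 reads 7
#16 T0 CAS(7→8) writes; counter now 8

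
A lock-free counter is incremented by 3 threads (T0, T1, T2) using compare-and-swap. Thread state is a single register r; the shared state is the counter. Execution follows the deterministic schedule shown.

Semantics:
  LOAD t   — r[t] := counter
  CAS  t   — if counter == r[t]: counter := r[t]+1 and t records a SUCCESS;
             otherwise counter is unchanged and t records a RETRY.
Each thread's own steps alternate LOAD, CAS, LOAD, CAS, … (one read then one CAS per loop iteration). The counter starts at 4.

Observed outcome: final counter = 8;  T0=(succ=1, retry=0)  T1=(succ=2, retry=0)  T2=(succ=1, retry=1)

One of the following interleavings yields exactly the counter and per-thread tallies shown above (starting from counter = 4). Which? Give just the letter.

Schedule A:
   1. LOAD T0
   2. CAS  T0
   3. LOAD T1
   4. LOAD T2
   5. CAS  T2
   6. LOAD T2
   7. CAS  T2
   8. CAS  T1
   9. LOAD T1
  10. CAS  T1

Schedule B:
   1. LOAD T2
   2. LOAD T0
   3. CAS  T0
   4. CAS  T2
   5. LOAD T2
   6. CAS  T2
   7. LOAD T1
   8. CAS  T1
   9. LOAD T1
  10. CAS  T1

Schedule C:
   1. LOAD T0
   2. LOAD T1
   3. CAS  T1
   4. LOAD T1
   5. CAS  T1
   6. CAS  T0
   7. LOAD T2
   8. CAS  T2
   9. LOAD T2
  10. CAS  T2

Tracing schedule B:
   1) LOAD T2:  M=4  r_T2=4
   2) LOAD T0:  M=4  r_T0=4
   3) CAS  T0:  M=5  r_T0=4 ✓
   4) CAS  T2:  M=5  r_T2=4 ✗
   5) LOAD T2:  M=5  r_T2=5
   6) CAS  T2:  M=6  r_T2=5 ✓
   7) LOAD T1:  M=6  r_T1=6
   8) CAS  T1:  M=7  r_T1=6 ✓
   9) LOAD T1:  M=7  r_T1=7
  10) CAS  T1:  M=8  r_T1=7 ✓

B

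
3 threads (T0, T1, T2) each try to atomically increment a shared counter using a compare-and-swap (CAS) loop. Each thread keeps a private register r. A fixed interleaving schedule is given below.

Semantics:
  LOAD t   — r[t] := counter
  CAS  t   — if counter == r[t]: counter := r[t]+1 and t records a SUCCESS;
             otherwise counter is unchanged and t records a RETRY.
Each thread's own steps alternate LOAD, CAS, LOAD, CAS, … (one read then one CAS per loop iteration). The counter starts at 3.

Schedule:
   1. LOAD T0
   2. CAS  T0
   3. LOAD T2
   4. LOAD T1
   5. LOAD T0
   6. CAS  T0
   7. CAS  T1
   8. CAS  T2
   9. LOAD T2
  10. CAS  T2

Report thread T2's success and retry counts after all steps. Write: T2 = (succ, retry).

T0 LOAD — after: cnt=3, r=3 — load
T0 CAS — after: cnt=4, r=3 — ok
T2 LOAD — after: cnt=4, r=4 — load
T1 LOAD — after: cnt=4, r=4 — load
T0 LOAD — after: cnt=4, r=4 — load
T0 CAS — after: cnt=5, r=4 — ok
T1 CAS — after: cnt=5, r=4 — retry
T2 CAS — after: cnt=5, r=4 — retry
T2 LOAD — after: cnt=5, r=5 — load
T2 CAS — after: cnt=6, r=5 — ok

T2 = (1, 1)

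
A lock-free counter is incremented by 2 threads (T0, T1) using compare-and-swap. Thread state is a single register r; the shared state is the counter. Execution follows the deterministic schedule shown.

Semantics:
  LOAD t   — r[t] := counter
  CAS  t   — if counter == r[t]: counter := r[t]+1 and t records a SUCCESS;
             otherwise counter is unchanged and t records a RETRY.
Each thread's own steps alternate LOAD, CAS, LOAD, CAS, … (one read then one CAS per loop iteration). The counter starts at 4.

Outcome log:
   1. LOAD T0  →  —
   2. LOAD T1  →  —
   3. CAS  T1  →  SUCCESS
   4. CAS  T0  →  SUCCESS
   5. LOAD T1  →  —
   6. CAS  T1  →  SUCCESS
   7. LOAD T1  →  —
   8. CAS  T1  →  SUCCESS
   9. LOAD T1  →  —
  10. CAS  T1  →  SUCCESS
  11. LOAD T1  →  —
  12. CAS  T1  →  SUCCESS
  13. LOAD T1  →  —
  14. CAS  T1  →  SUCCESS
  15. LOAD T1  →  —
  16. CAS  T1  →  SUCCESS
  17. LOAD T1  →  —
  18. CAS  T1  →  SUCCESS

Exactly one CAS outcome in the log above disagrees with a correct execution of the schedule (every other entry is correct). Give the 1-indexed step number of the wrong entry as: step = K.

step = 4

Reference trace:
   1) LOAD T0:  M=4  r_T0=4
   2) LOAD T1:  M=4  r_T1=4
   3) CAS  T1:  M=5  r_T1=4 ✓
   4) CAS  T0:  M=5  r_T0=4 ✗
   5) LOAD T1:  M=5  r_T1=5
   6) CAS  T1:  M=6  r_T1=5 ✓
   7) LOAD T1:  M=6  r_T1=6
   8) CAS  T1:  M=7  r_T1=6 ✓
   9) LOAD T1:  M=7  r_T1=7
  10) CAS  T1:  M=8  r_T1=7 ✓
  11) LOAD T1:  M=8  r_T1=8
  12) CAS  T1:  M=9  r_T1=8 ✓
  13) LOAD T1:  M=9  r_T1=9
  14) CAS  T1:  M=10  r_T1=9 ✓
  15) LOAD T1:  M=10  r_T1=10
  16) CAS  T1:  M=11  r_T1=10 ✓
  17) LOAD T1:  M=11  r_T1=11
  18) CAS  T1:  M=12  r_T1=11 ✓
Mismatch at 4.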